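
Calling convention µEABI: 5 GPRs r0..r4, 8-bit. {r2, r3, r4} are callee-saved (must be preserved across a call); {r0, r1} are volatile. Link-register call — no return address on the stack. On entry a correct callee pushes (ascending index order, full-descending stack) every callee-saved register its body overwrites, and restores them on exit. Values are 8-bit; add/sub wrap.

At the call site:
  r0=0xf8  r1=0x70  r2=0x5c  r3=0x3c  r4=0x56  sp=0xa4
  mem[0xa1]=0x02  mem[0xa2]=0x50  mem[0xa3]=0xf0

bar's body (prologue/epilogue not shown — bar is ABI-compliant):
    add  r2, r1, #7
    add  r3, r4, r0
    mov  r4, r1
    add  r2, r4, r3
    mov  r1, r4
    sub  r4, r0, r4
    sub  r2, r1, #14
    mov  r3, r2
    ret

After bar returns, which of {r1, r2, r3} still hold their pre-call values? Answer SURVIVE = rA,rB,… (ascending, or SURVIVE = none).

SURVIVE = r1,r2,r3

prologue: push r2 -> mem[0xa3]=0x5c, sp=0xa3
prologue: push r3 -> mem[0xa2]=0x3c, sp=0xa2
prologue: push r4 -> mem[0xa1]=0x56, sp=0xa1
body[0] add  r2, r1, #7 -> r2=0x77
body[1] add  r3, r4, r0 -> r3=0x4e
body[2] mov  r4, r1 -> r4=0x70
body[3] add  r2, r4, r3 -> r2=0xbe
body[4] mov  r1, r4 -> r1=0x70
body[5] sub  r4, r0, r4 -> r4=0x88
body[6] sub  r2, r1, #14 -> r2=0x62
body[7] mov  r3, r2 -> r3=0x62
epilogue: pop r4=0x56, sp=0xa2
epilogue: pop r3=0x3c, sp=0xa3
epilogue: pop r2=0x5c, sp=0xa4
r1: caller-saved, written=True
r2: callee-saved, written=True
r3: callee-saved, written=True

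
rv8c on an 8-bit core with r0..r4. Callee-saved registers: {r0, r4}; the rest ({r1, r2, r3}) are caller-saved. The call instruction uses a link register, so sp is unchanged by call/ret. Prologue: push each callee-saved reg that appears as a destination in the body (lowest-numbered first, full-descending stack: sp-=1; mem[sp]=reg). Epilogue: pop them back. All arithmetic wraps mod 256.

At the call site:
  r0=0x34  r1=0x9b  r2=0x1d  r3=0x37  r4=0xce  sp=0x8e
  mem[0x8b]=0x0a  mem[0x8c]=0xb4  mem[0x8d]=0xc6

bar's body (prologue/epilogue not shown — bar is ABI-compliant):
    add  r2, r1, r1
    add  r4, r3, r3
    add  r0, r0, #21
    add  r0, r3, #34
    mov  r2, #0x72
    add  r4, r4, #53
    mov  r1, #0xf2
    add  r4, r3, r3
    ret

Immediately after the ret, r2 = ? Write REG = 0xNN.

REG = 0x72

prologue: push r0 → mem[0x8d]=0x34, sp=0x8d
prologue: push r4 → mem[0x8c]=0xce, sp=0x8c
body[0] add  r2, r1, r1 → r2=0x36
body[1] add  r4, r3, r3 → r4=0x6e
body[2] add  r0, r0, #21 → r0=0x49
body[3] add  r0, r3, #34 → r0=0x59
body[4] mov  r2, #0x72 → r2=0x72
body[5] add  r4, r4, #53 → r4=0xa3
body[6] mov  r1, #0xf2 → r1=0xf2
body[7] add  r4, r3, r3 → r4=0x6e
epilogue: pop r4=0xce, sp=0x8d
epilogue: pop r0=0x34, sp=0x8e
r2 is caller-saved → body value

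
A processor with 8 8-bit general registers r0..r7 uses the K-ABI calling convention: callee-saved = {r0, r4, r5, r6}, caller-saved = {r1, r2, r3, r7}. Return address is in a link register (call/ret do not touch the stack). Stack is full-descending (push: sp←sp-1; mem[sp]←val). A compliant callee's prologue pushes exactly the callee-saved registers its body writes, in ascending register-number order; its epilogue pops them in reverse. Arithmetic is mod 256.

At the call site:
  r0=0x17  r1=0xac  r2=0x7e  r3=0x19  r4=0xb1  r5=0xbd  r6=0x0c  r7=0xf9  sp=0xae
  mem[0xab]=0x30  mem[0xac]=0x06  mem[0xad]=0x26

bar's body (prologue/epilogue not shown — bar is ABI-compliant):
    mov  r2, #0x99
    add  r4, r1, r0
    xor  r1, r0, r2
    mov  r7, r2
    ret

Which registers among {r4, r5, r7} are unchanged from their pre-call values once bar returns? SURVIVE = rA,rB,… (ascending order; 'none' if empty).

SURVIVE = r4,r5

prologue: push r4 → mem[0xad]=0xb1, sp=0xad
body[0] mov  r2, #0x99 → r2=0x99
body[1] add  r4, r1, r0 → r4=0xc3
body[2] xor  r1, r0, r2 → r1=0x8e
body[3] mov  r7, r2 → r7=0x99
epilogue: pop r4=0xb1, sp=0xae
r4: callee-saved, written=True
r5: callee-saved, written=False
r7: caller-saved, written=True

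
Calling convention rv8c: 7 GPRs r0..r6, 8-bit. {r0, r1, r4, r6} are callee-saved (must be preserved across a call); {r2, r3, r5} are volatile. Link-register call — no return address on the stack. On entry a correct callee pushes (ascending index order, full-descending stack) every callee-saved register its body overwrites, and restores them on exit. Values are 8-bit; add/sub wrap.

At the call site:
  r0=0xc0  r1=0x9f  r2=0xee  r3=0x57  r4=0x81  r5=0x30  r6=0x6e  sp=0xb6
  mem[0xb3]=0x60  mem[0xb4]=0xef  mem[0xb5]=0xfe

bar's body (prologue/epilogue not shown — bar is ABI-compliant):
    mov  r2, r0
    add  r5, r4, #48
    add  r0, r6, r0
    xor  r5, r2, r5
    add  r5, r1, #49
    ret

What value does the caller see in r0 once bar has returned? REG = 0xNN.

prologue: push r0 -> mem[0xb5]=0xc0, sp=0xb5
body[0] mov  r2, r0 -> r2=0xc0
body[1] add  r5, r4, #48 -> r5=0xb1
body[2] add  r0, r6, r0 -> r0=0x2e
body[3] xor  r5, r2, r5 -> r5=0x71
body[4] add  r5, r1, #49 -> r5=0xd0
epilogue: pop r0=0xc0, sp=0xb6
r0 is callee-saved -> restored

REG = 0xc0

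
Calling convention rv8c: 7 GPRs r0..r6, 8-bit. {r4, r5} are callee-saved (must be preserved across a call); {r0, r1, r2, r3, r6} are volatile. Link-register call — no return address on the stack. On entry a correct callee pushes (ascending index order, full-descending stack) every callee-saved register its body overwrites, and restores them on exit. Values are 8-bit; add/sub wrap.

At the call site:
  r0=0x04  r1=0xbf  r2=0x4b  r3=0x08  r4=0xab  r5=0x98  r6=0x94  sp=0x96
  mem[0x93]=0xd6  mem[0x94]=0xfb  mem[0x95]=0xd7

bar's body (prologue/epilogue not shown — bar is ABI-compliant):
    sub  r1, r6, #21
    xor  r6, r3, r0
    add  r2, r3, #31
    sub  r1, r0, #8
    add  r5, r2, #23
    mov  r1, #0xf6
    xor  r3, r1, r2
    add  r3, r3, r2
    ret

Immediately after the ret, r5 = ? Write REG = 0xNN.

prologue: push r5 -> mem[0x95]=0x98, sp=0x95
body[0] sub  r1, r6, #21 -> r1=0x7f
body[1] xor  r6, r3, r0 -> r6=0x0c
body[2] add  r2, r3, #31 -> r2=0x27
body[3] sub  r1, r0, #8 -> r1=0xfc
body[4] add  r5, r2, #23 -> r5=0x3e
body[5] mov  r1, #0xf6 -> r1=0xf6
body[6] xor  r3, r1, r2 -> r3=0xd1
body[7] add  r3, r3, r2 -> r3=0xf8
epilogue: pop r5=0x98, sp=0x96
r5 is callee-saved -> restored

REG = 0x98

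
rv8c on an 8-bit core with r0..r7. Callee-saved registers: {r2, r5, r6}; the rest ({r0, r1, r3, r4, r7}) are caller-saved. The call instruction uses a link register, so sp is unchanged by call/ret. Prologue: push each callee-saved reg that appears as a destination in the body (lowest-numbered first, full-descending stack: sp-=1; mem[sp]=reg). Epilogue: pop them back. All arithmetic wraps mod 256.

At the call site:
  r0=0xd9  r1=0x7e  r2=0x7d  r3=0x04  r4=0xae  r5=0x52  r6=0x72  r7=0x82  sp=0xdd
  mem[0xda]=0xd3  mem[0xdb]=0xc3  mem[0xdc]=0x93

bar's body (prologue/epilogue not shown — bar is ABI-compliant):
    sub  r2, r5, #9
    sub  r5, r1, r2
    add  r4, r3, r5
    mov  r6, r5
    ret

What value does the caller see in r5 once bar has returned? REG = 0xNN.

REG = 0x52

prologue: push r2 -> mem[0xdc]=0x7d, sp=0xdc
prologue: push r5 -> mem[0xdb]=0x52, sp=0xdb
prologue: push r6 -> mem[0xda]=0x72, sp=0xda
body[0] sub  r2, r5, #9 -> r2=0x49
body[1] sub  r5, r1, r2 -> r5=0x35
body[2] add  r4, r3, r5 -> r4=0x39
body[3] mov  r6, r5 -> r6=0x35
epilogue: pop r6=0x72, sp=0xdb
epilogue: pop r5=0x52, sp=0xdc
epilogue: pop r2=0x7d, sp=0xdd
r5 is callee-saved -> restored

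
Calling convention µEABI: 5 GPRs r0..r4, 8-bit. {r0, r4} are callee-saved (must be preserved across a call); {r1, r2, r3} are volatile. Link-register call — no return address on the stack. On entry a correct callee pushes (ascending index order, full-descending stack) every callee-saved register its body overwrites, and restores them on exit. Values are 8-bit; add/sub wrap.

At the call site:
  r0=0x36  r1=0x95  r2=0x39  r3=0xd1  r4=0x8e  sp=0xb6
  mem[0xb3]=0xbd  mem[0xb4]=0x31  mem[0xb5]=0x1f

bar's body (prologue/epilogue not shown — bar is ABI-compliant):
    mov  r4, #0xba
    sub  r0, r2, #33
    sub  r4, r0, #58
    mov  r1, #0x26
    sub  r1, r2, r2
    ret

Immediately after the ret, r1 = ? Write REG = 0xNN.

prologue: push r0 -> mem[0xb5]=0x36, sp=0xb5
prologue: push r4 -> mem[0xb4]=0x8e, sp=0xb4
body[0] mov  r4, #0xba -> r4=0xba
body[1] sub  r0, r2, #33 -> r0=0x18
body[2] sub  r4, r0, #58 -> r4=0xde
body[3] mov  r1, #0x26 -> r1=0x26
body[4] sub  r1, r2, r2 -> r1=0x00
epilogue: pop r4=0x8e, sp=0xb5
epilogue: pop r0=0x36, sp=0xb6
r1 is caller-saved -> body value

REG = 0x00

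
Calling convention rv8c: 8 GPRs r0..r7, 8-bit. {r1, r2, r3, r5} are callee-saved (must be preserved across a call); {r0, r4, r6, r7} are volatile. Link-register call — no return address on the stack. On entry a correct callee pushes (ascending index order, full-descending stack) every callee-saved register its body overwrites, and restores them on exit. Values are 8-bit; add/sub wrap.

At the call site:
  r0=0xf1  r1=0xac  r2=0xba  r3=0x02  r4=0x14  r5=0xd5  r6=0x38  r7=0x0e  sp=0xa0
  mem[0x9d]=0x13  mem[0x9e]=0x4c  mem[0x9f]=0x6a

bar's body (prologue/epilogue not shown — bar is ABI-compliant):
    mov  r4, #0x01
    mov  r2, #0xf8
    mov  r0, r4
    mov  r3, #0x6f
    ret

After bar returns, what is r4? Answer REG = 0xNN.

REG = 0x01

prologue: push r2 → mem[0x9f]=0xba, sp=0x9f
prologue: push r3 → mem[0x9e]=0x02, sp=0x9e
body[0] mov  r4, #0x01 → r4=0x01
body[1] mov  r2, #0xf8 → r2=0xf8
body[2] mov  r0, r4 → r0=0x01
body[3] mov  r3, #0x6f → r3=0x6f
epilogue: pop r3=0x02, sp=0x9f
epilogue: pop r2=0xba, sp=0xa0
r4 is caller-saved → body value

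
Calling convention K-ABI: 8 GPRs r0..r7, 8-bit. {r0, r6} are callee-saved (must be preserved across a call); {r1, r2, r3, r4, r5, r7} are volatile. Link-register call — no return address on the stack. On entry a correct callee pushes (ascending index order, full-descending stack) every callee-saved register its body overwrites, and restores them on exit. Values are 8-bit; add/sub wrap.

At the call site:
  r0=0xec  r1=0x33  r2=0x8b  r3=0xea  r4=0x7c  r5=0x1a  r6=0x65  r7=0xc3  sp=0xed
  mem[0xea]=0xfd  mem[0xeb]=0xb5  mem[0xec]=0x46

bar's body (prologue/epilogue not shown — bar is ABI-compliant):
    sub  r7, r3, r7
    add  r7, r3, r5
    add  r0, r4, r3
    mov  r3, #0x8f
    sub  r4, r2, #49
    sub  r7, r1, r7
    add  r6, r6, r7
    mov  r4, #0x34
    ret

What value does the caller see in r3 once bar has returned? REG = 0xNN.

REG = 0x8f

prologue: push r0 -> mem[0xec]=0xec, sp=0xec
prologue: push r6 -> mem[0xeb]=0x65, sp=0xeb
body[0] sub  r7, r3, r7 -> r7=0x27
body[1] add  r7, r3, r5 -> r7=0x04
body[2] add  r0, r4, r3 -> r0=0x66
body[3] mov  r3, #0x8f -> r3=0x8f
body[4] sub  r4, r2, #49 -> r4=0x5a
body[5] sub  r7, r1, r7 -> r7=0x2f
body[6] add  r6, r6, r7 -> r6=0x94
body[7] mov  r4, #0x34 -> r4=0x34
epilogue: pop r6=0x65, sp=0xec
epilogue: pop r0=0xec, sp=0xed
r3 is caller-saved -> body value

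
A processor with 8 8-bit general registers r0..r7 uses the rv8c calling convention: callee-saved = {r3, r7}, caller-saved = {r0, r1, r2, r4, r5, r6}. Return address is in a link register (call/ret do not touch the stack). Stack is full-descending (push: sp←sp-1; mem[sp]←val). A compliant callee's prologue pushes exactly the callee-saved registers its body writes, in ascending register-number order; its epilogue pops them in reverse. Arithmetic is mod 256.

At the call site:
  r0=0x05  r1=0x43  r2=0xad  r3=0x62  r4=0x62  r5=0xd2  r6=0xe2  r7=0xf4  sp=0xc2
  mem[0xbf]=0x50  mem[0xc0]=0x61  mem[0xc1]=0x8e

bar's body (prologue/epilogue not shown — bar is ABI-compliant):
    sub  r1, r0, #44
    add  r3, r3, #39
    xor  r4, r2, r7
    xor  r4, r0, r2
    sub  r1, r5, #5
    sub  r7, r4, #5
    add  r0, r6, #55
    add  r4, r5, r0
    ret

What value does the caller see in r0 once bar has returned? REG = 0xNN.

prologue: push r3 → mem[0xc1]=0x62, sp=0xc1
prologue: push r7 → mem[0xc0]=0xf4, sp=0xc0
body[0] sub  r1, r0, #44 → r1=0xd9
body[1] add  r3, r3, #39 → r3=0x89
body[2] xor  r4, r2, r7 → r4=0x59
body[3] xor  r4, r0, r2 → r4=0xa8
body[4] sub  r1, r5, #5 → r1=0xcd
body[5] sub  r7, r4, #5 → r7=0xa3
body[6] add  r0, r6, #55 → r0=0x19
body[7] add  r4, r5, r0 → r4=0xeb
epilogue: pop r7=0xf4, sp=0xc1
epilogue: pop r3=0x62, sp=0xc2
r0 is caller-saved → body value

REG = 0x19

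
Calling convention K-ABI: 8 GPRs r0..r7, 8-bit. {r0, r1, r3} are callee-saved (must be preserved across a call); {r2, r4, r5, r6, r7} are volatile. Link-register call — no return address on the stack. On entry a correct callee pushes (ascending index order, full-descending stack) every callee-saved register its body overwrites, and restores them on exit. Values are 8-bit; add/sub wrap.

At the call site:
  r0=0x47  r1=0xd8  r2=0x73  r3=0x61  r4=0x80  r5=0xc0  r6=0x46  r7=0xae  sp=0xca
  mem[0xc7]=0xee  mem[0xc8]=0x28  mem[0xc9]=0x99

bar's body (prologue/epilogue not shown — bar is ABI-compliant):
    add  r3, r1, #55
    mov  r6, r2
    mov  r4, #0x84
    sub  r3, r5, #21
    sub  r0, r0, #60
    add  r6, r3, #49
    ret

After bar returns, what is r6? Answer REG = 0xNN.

prologue: push r0 -> mem[0xc9]=0x47, sp=0xc9
prologue: push r3 -> mem[0xc8]=0x61, sp=0xc8
body[0] add  r3, r1, #55 -> r3=0x0f
body[1] mov  r6, r2 -> r6=0x73
body[2] mov  r4, #0x84 -> r4=0x84
body[3] sub  r3, r5, #21 -> r3=0xab
body[4] sub  r0, r0, #60 -> r0=0x0b
body[5] add  r6, r3, #49 -> r6=0xdc
epilogue: pop r3=0x61, sp=0xc9
epilogue: pop r0=0x47, sp=0xca
r6 is caller-saved -> body value

REG = 0xdc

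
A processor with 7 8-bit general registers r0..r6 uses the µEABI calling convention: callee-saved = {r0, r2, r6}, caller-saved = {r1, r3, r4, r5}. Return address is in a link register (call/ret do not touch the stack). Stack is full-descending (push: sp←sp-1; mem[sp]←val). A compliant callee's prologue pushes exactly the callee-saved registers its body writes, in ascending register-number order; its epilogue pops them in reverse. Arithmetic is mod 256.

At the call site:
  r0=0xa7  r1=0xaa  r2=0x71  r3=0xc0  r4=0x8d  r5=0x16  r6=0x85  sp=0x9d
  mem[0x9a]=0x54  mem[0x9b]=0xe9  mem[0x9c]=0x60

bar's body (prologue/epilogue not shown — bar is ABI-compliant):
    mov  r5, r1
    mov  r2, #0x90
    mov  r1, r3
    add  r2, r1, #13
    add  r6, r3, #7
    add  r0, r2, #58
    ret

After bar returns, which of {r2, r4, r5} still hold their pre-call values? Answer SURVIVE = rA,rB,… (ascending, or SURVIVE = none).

prologue: push r0 → mem[0x9c]=0xa7, sp=0x9c
prologue: push r2 → mem[0x9b]=0x71, sp=0x9b
prologue: push r6 → mem[0x9a]=0x85, sp=0x9a
body[0] mov  r5, r1 → r5=0xaa
body[1] mov  r2, #0x90 → r2=0x90
body[2] mov  r1, r3 → r1=0xc0
body[3] add  r2, r1, #13 → r2=0xcd
body[4] add  r6, r3, #7 → r6=0xc7
body[5] add  r0, r2, #58 → r0=0x07
epilogue: pop r6=0x85, sp=0x9b
epilogue: pop r2=0x71, sp=0x9c
epilogue: pop r0=0xa7, sp=0x9d
r2: callee-saved, written=True
r4: caller-saved, written=False
r5: caller-saved, written=True

SURVIVE = r2,r4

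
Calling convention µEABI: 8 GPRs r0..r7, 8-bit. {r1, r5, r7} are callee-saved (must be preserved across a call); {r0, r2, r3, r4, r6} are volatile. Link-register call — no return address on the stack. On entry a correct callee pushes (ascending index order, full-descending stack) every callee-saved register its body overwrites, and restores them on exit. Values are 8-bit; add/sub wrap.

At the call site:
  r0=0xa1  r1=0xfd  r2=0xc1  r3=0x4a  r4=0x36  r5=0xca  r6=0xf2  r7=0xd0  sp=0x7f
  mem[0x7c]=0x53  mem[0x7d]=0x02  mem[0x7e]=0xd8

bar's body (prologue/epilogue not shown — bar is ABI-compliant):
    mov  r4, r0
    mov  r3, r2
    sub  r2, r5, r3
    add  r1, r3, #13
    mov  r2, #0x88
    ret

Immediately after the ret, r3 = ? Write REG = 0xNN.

REG = 0xc1

prologue: push r1 -> mem[0x7e]=0xfd, sp=0x7e
body[0] mov  r4, r0 -> r4=0xa1
body[1] mov  r3, r2 -> r3=0xc1
body[2] sub  r2, r5, r3 -> r2=0x09
body[3] add  r1, r3, #13 -> r1=0xce
body[4] mov  r2, #0x88 -> r2=0x88
epilogue: pop r1=0xfd, sp=0x7f
r3 is caller-saved -> body value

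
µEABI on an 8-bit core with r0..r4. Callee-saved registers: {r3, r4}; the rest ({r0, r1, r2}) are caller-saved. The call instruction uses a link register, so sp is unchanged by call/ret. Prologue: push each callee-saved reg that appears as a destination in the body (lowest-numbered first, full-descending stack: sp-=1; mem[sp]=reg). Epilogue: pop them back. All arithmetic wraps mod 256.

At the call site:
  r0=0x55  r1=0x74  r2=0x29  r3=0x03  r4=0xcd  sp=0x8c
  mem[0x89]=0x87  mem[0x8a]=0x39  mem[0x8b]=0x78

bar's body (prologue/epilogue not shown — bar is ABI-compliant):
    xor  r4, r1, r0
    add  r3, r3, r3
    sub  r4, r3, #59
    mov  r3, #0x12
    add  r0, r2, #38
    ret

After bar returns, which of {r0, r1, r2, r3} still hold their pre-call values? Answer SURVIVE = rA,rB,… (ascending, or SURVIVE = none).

SURVIVE = r1,r2,r3

prologue: push r3 → mem[0x8b]=0x03, sp=0x8b
prologue: push r4 → mem[0x8a]=0xcd, sp=0x8a
body[0] xor  r4, r1, r0 → r4=0x21
body[1] add  r3, r3, r3 → r3=0x06
body[2] sub  r4, r3, #59 → r4=0xcb
body[3] mov  r3, #0x12 → r3=0x12
body[4] add  r0, r2, #38 → r0=0x4f
epilogue: pop r4=0xcd, sp=0x8b
epilogue: pop r3=0x03, sp=0x8c
r0: caller-saved, written=True
r1: caller-saved, written=False
r2: caller-saved, written=False
r3: callee-saved, written=True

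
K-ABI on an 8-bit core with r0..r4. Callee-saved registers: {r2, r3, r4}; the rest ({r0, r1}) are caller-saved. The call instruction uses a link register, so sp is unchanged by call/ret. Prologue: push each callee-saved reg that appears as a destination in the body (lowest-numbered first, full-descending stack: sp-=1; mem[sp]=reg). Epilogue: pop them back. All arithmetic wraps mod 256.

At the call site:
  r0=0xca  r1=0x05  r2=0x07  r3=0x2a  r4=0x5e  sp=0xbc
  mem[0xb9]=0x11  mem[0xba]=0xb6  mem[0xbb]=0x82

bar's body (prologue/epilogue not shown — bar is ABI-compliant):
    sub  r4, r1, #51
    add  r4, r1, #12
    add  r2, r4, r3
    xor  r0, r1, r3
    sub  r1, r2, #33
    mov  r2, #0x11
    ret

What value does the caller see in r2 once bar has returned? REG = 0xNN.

prologue: push r2 → mem[0xbb]=0x07, sp=0xbb
prologue: push r4 → mem[0xba]=0x5e, sp=0xba
body[0] sub  r4, r1, #51 → r4=0xd2
body[1] add  r4, r1, #12 → r4=0x11
body[2] add  r2, r4, r3 → r2=0x3b
body[3] xor  r0, r1, r3 → r0=0x2f
body[4] sub  r1, r2, #33 → r1=0x1a
body[5] mov  r2, #0x11 → r2=0x11
epilogue: pop r4=0x5e, sp=0xbb
epilogue: pop r2=0x07, sp=0xbc
r2 is callee-saved → restored

REG = 0x07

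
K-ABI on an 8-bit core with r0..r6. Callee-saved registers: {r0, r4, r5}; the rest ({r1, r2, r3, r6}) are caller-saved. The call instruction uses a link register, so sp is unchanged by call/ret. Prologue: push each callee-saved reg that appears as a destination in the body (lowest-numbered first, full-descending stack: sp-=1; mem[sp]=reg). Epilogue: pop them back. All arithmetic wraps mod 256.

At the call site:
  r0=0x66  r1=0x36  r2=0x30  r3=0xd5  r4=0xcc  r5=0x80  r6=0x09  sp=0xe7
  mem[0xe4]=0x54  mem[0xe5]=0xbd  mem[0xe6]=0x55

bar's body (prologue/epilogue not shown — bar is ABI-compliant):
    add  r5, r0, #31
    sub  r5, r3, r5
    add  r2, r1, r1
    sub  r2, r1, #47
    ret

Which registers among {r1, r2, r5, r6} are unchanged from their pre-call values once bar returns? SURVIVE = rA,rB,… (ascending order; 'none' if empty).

SURVIVE = r1,r5,r6

prologue: push r5 -> mem[0xe6]=0x80, sp=0xe6
body[0] add  r5, r0, #31 -> r5=0x85
body[1] sub  r5, r3, r5 -> r5=0x50
body[2] add  r2, r1, r1 -> r2=0x6c
body[3] sub  r2, r1, #47 -> r2=0x07
epilogue: pop r5=0x80, sp=0xe7
r1: caller-saved, written=False
r2: caller-saved, written=True
r5: callee-saved, written=True
r6: caller-saved, written=False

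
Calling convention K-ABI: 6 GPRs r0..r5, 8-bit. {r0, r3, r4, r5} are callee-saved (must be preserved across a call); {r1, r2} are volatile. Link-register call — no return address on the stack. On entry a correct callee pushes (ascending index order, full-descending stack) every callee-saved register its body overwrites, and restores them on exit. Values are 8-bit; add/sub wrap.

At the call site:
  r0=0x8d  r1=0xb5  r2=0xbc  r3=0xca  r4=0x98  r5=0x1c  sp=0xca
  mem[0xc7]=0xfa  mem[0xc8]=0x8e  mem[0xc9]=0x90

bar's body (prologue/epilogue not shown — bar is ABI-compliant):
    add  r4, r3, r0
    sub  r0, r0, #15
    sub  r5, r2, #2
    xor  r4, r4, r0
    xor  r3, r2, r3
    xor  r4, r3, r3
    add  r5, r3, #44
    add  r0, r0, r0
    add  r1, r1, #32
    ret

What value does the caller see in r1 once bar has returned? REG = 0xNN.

prologue: push r0 → mem[0xc9]=0x8d, sp=0xc9
prologue: push r3 → mem[0xc8]=0xca, sp=0xc8
prologue: push r4 → mem[0xc7]=0x98, sp=0xc7
prologue: push r5 → mem[0xc6]=0x1c, sp=0xc6
body[0] add  r4, r3, r0 → r4=0x57
body[1] sub  r0, r0, #15 → r0=0x7e
body[2] sub  r5, r2, #2 → r5=0xba
body[3] xor  r4, r4, r0 → r4=0x29
body[4] xor  r3, r2, r3 → r3=0x76
body[5] xor  r4, r3, r3 → r4=0x00
body[6] add  r5, r3, #44 → r5=0xa2
body[7] add  r0, r0, r0 → r0=0xfc
body[8] add  r1, r1, #32 → r1=0xd5
epilogue: pop r5=0x1c, sp=0xc7
epilogue: pop r4=0x98, sp=0xc8
epilogue: pop r3=0xca, sp=0xc9
epilogue: pop r0=0x8d, sp=0xca
r1 is caller-saved → body value

REG = 0xd5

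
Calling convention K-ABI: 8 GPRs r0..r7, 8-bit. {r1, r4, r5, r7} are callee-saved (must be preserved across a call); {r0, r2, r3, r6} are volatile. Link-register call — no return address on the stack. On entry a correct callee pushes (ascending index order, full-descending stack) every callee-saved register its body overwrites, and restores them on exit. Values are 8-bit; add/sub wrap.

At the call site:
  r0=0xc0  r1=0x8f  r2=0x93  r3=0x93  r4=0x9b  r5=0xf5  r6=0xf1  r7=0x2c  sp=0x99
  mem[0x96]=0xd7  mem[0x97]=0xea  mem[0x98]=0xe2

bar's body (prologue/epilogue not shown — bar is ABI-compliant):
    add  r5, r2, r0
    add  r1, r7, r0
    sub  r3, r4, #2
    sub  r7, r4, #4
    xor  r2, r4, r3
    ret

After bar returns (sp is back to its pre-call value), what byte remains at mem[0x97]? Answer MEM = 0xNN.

MEM = 0xf5

prologue: push r1 → mem[0x98]=0x8f, sp=0x98
prologue: push r5 → mem[0x97]=0xf5, sp=0x97
prologue: push r7 → mem[0x96]=0x2c, sp=0x96
body[0] add  r5, r2, r0 → r5=0x53
body[1] add  r1, r7, r0 → r1=0xec
body[2] sub  r3, r4, #2 → r3=0x99
body[3] sub  r7, r4, #4 → r7=0x97
body[4] xor  r2, r4, r3 → r2=0x02
epilogue: pop r7=0x2c, sp=0x97
epilogue: pop r5=0xf5, sp=0x98
epilogue: pop r1=0x8f, sp=0x99
prologue pushed ['r1', 'r5', 'r7'] at ['0x98', '0x97', '0x96']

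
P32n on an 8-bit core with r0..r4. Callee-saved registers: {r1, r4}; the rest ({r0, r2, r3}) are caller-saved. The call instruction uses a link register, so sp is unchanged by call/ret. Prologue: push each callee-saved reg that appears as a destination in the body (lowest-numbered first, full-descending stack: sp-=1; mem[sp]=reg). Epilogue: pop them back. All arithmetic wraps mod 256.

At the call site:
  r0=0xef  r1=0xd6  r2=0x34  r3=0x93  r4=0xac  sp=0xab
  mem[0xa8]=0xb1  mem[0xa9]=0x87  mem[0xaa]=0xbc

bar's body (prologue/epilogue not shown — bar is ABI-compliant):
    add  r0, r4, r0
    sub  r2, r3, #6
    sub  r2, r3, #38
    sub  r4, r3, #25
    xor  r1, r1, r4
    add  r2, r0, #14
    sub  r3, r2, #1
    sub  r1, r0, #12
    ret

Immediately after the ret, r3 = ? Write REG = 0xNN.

prologue: push r1 → mem[0xaa]=0xd6, sp=0xaa
prologue: push r4 → mem[0xa9]=0xac, sp=0xa9
body[0] add  r0, r4, r0 → r0=0x9b
body[1] sub  r2, r3, #6 → r2=0x8d
body[2] sub  r2, r3, #38 → r2=0x6d
body[3] sub  r4, r3, #25 → r4=0x7a
body[4] xor  r1, r1, r4 → r1=0xac
body[5] add  r2, r0, #14 → r2=0xa9
body[6] sub  r3, r2, #1 → r3=0xa8
body[7] sub  r1, r0, #12 → r1=0x8f
epilogue: pop r4=0xac, sp=0xaa
epilogue: pop r1=0xd6, sp=0xab
r3 is caller-saved → body value

REG = 0xa8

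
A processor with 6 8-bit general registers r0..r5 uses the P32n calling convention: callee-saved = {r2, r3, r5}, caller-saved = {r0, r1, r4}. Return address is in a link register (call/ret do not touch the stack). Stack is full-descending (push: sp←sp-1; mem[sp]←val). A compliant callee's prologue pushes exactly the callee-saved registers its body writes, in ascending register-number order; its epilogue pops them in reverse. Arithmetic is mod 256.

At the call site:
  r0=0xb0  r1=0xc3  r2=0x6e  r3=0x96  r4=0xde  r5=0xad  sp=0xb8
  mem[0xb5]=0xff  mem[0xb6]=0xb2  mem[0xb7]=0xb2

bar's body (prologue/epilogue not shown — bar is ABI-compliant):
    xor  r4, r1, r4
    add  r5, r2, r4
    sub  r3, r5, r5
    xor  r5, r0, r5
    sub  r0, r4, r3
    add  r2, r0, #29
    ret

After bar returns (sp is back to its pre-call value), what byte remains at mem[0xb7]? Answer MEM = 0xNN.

MEM = 0x6e

prologue: push r2 -> mem[0xb7]=0x6e, sp=0xb7
prologue: push r3 -> mem[0xb6]=0x96, sp=0xb6
prologue: push r5 -> mem[0xb5]=0xad, sp=0xb5
body[0] xor  r4, r1, r4 -> r4=0x1d
body[1] add  r5, r2, r4 -> r5=0x8b
body[2] sub  r3, r5, r5 -> r3=0x00
body[3] xor  r5, r0, r5 -> r5=0x3b
body[4] sub  r0, r4, r3 -> r0=0x1d
body[5] add  r2, r0, #29 -> r2=0x3a
epilogue: pop r5=0xad, sp=0xb6
epilogue: pop r3=0x96, sp=0xb7
epilogue: pop r2=0x6e, sp=0xb8
prologue pushed ['r2', 'r3', 'r5'] at ['0xb7', '0xb6', '0xb5']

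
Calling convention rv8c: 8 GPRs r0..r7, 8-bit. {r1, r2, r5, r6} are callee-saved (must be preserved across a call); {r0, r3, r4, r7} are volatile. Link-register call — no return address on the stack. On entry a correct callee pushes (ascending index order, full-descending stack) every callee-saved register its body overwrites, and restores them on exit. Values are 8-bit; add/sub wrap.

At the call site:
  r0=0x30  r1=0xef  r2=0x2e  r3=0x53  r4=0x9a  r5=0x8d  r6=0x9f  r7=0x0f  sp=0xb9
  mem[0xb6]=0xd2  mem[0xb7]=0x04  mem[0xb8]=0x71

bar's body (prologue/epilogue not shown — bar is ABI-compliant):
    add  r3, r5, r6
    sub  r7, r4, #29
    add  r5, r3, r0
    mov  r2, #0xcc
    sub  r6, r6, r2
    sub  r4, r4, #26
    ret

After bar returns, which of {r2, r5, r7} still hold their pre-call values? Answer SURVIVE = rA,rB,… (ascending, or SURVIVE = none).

prologue: push r2 -> mem[0xb8]=0x2e, sp=0xb8
prologue: push r5 -> mem[0xb7]=0x8d, sp=0xb7
prologue: push r6 -> mem[0xb6]=0x9f, sp=0xb6
body[0] add  r3, r5, r6 -> r3=0x2c
body[1] sub  r7, r4, #29 -> r7=0x7d
body[2] add  r5, r3, r0 -> r5=0x5c
body[3] mov  r2, #0xcc -> r2=0xcc
body[4] sub  r6, r6, r2 -> r6=0xd3
body[5] sub  r4, r4, #26 -> r4=0x80
epilogue: pop r6=0x9f, sp=0xb7
epilogue: pop r5=0x8d, sp=0xb8
epilogue: pop r2=0x2e, sp=0xb9
r2: callee-saved, written=True
r5: callee-saved, written=True
r7: caller-saved, written=True

SURVIVE = r2,r5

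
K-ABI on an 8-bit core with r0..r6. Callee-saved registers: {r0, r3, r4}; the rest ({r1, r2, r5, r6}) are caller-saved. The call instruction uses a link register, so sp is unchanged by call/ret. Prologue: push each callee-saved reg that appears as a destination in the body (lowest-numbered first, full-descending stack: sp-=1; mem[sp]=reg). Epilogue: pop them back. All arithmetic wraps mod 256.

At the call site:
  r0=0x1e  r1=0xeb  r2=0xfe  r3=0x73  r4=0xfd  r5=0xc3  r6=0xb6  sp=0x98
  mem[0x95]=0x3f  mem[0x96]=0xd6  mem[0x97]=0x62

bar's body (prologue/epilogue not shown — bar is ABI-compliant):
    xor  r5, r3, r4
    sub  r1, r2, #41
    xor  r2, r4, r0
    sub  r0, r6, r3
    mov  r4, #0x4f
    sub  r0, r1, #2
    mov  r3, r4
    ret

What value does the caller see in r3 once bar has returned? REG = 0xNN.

prologue: push r0 -> mem[0x97]=0x1e, sp=0x97
prologue: push r3 -> mem[0x96]=0x73, sp=0x96
prologue: push r4 -> mem[0x95]=0xfd, sp=0x95
body[0] xor  r5, r3, r4 -> r5=0x8e
body[1] sub  r1, r2, #41 -> r1=0xd5
body[2] xor  r2, r4, r0 -> r2=0xe3
body[3] sub  r0, r6, r3 -> r0=0x43
body[4] mov  r4, #0x4f -> r4=0x4f
body[5] sub  r0, r1, #2 -> r0=0xd3
body[6] mov  r3, r4 -> r3=0x4f
epilogue: pop r4=0xfd, sp=0x96
epilogue: pop r3=0x73, sp=0x97
epilogue: pop r0=0x1e, sp=0x98
r3 is callee-saved -> restored

REG = 0x73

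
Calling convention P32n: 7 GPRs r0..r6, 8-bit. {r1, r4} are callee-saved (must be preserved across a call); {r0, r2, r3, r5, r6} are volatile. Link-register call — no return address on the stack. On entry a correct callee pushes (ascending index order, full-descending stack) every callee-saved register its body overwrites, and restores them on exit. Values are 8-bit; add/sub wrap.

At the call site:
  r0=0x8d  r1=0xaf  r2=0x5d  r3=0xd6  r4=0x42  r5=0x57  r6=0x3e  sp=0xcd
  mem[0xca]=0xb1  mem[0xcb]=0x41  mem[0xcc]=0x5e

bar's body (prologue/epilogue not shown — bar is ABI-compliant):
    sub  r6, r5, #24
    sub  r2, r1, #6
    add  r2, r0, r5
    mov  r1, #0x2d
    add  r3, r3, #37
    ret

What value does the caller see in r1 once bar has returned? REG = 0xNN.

prologue: push r1 -> mem[0xcc]=0xaf, sp=0xcc
body[0] sub  r6, r5, #24 -> r6=0x3f
body[1] sub  r2, r1, #6 -> r2=0xa9
body[2] add  r2, r0, r5 -> r2=0xe4
body[3] mov  r1, #0x2d -> r1=0x2d
body[4] add  r3, r3, #37 -> r3=0xfb
epilogue: pop r1=0xaf, sp=0xcd
r1 is callee-saved -> restored

REG = 0xaf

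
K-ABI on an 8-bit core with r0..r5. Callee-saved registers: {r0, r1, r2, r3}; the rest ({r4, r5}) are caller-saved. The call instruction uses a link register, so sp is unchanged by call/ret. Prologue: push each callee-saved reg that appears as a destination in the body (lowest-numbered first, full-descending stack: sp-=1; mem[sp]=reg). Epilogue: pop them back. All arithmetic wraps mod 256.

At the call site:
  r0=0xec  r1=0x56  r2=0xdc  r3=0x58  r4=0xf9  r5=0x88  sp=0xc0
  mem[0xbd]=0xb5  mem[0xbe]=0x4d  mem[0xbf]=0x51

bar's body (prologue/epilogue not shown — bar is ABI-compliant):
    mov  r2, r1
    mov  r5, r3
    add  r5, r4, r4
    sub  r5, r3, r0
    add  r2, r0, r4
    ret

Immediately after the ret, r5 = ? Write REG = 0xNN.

REG = 0x6c

prologue: push r2 -> mem[0xbf]=0xdc, sp=0xbf
body[0] mov  r2, r1 -> r2=0x56
body[1] mov  r5, r3 -> r5=0x58
body[2] add  r5, r4, r4 -> r5=0xf2
body[3] sub  r5, r3, r0 -> r5=0x6c
body[4] add  r2, r0, r4 -> r2=0xe5
epilogue: pop r2=0xdc, sp=0xc0
r5 is caller-saved -> body value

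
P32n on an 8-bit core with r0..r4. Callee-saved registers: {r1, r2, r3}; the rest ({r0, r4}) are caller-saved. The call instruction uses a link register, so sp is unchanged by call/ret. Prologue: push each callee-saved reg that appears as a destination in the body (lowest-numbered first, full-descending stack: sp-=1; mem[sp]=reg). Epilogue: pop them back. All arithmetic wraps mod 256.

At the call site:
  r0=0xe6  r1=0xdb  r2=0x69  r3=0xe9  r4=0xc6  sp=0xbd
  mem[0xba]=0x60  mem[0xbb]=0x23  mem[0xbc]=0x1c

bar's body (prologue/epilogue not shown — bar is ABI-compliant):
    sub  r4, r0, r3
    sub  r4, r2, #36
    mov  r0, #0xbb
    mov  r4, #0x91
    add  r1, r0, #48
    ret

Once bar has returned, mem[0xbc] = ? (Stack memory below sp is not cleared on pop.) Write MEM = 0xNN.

MEM = 0xdb

prologue: push r1 → mem[0xbc]=0xdb, sp=0xbc
body[0] sub  r4, r0, r3 → r4=0xfd
body[1] sub  r4, r2, #36 → r4=0x45
body[2] mov  r0, #0xbb → r0=0xbb
body[3] mov  r4, #0x91 → r4=0x91
body[4] add  r1, r0, #48 → r1=0xeb
epilogue: pop r1=0xdb, sp=0xbd
prologue pushed ['r1'] at ['0xbc']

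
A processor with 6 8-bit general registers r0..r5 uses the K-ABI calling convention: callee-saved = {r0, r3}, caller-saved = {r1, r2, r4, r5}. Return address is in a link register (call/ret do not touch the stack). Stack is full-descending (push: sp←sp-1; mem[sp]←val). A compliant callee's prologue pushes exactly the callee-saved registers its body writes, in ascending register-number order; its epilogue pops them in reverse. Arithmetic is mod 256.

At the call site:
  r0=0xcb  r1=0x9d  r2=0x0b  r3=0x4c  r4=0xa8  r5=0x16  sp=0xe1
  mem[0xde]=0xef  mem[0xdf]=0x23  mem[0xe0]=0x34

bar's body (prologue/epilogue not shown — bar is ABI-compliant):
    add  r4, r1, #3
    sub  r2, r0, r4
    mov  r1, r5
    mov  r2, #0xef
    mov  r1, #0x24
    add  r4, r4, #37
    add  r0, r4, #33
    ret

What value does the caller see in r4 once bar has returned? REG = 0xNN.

REG = 0xc5

prologue: push r0 → mem[0xe0]=0xcb, sp=0xe0
body[0] add  r4, r1, #3 → r4=0xa0
body[1] sub  r2, r0, r4 → r2=0x2b
body[2] mov  r1, r5 → r1=0x16
body[3] mov  r2, #0xef → r2=0xef
body[4] mov  r1, #0x24 → r1=0x24
body[5] add  r4, r4, #37 → r4=0xc5
body[6] add  r0, r4, #33 → r0=0xe6
epilogue: pop r0=0xcb, sp=0xe1
r4 is caller-saved → body value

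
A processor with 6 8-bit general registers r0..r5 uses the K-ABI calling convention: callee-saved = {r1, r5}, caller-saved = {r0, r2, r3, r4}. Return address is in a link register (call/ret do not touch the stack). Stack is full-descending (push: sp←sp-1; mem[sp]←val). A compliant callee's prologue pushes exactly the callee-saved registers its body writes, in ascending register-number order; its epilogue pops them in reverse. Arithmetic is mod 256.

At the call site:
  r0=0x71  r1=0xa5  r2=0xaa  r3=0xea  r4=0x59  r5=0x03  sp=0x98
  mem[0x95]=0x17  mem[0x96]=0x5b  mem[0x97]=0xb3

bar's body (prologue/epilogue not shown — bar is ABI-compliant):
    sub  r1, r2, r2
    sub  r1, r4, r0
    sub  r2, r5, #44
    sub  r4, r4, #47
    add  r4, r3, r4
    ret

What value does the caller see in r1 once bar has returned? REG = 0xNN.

REG = 0xa5

prologue: push r1 -> mem[0x97]=0xa5, sp=0x97
body[0] sub  r1, r2, r2 -> r1=0x00
body[1] sub  r1, r4, r0 -> r1=0xe8
body[2] sub  r2, r5, #44 -> r2=0xd7
body[3] sub  r4, r4, #47 -> r4=0x2a
body[4] add  r4, r3, r4 -> r4=0x14
epilogue: pop r1=0xa5, sp=0x98
r1 is callee-saved -> restored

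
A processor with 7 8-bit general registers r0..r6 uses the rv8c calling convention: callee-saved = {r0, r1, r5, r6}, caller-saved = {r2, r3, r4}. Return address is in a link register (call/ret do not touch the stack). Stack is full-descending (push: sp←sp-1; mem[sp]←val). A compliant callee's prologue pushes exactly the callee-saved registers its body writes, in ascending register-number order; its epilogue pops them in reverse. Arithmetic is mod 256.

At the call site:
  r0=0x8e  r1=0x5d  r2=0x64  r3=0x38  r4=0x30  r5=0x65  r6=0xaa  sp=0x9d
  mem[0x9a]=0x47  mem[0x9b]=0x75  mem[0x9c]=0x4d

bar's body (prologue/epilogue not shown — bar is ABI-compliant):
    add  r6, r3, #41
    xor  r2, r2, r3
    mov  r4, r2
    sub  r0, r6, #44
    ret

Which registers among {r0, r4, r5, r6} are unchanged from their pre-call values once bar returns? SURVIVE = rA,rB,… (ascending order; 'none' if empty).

SURVIVE = r0,r5,r6

prologue: push r0 → mem[0x9c]=0x8e, sp=0x9c
prologue: push r6 → mem[0x9b]=0xaa, sp=0x9b
body[0] add  r6, r3, #41 → r6=0x61
body[1] xor  r2, r2, r3 → r2=0x5c
body[2] mov  r4, r2 → r4=0x5c
body[3] sub  r0, r6, #44 → r0=0x35
epilogue: pop r6=0xaa, sp=0x9c
epilogue: pop r0=0x8e, sp=0x9d
r0: callee-saved, written=True
r4: caller-saved, written=True
r5: callee-saved, written=False
r6: callee-saved, written=True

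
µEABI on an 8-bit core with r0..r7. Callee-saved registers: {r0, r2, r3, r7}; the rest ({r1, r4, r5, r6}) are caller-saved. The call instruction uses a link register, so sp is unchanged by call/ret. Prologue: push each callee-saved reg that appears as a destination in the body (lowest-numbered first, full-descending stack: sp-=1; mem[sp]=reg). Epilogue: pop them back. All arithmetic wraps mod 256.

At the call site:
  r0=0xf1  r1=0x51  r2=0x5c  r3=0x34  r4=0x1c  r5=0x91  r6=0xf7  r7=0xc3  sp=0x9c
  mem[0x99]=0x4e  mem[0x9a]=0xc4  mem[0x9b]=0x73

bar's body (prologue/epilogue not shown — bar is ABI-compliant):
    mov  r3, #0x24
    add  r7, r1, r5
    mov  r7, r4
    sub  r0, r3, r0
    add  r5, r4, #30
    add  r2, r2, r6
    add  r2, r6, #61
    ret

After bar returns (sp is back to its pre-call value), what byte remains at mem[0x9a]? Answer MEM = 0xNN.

MEM = 0x5c

prologue: push r0 -> mem[0x9b]=0xf1, sp=0x9b
prologue: push r2 -> mem[0x9a]=0x5c, sp=0x9a
prologue: push r3 -> mem[0x99]=0x34, sp=0x99
prologue: push r7 -> mem[0x98]=0xc3, sp=0x98
body[0] mov  r3, #0x24 -> r3=0x24
body[1] add  r7, r1, r5 -> r7=0xe2
body[2] mov  r7, r4 -> r7=0x1c
body[3] sub  r0, r3, r0 -> r0=0x33
body[4] add  r5, r4, #30 -> r5=0x3a
body[5] add  r2, r2, r6 -> r2=0x53
body[6] add  r2, r6, #61 -> r2=0x34
epilogue: pop r7=0xc3, sp=0x99
epilogue: pop r3=0x34, sp=0x9a
epilogue: pop r2=0x5c, sp=0x9b
epilogue: pop r0=0xf1, sp=0x9c
prologue pushed ['r0', 'r2', 'r3', 'r7'] at ['0x9b', '0x9a', '0x99', '0x98']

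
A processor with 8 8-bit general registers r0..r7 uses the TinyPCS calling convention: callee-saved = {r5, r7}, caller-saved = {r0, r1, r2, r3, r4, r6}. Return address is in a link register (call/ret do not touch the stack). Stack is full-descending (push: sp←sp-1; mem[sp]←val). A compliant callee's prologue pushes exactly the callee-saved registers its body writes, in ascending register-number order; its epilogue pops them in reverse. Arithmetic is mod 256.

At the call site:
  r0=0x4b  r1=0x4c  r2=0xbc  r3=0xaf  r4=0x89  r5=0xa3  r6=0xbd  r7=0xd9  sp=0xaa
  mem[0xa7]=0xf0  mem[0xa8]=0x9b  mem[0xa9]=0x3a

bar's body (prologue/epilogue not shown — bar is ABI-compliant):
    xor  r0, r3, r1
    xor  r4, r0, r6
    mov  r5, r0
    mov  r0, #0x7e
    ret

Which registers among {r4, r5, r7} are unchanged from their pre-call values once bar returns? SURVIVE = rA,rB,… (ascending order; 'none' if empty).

prologue: push r5 -> mem[0xa9]=0xa3, sp=0xa9
body[0] xor  r0, r3, r1 -> r0=0xe3
body[1] xor  r4, r0, r6 -> r4=0x5e
body[2] mov  r5, r0 -> r5=0xe3
body[3] mov  r0, #0x7e -> r0=0x7e
epilogue: pop r5=0xa3, sp=0xaa
r4: caller-saved, written=True
r5: callee-saved, written=True
r7: callee-saved, written=False

SURVIVE = r5,r7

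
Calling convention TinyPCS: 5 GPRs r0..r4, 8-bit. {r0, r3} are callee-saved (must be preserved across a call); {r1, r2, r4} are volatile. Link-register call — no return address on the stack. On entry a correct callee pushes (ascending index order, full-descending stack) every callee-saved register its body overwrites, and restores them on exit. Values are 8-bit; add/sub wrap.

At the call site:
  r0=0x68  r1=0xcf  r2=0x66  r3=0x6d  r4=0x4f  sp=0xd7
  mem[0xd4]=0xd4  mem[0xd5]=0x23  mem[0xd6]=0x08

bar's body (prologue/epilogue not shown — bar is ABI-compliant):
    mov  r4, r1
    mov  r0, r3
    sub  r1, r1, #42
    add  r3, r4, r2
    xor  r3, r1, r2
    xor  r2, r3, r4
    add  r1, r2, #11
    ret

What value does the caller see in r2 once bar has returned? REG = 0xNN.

REG = 0x0c

prologue: push r0 -> mem[0xd6]=0x68, sp=0xd6
prologue: push r3 -> mem[0xd5]=0x6d, sp=0xd5
body[0] mov  r4, r1 -> r4=0xcf
body[1] mov  r0, r3 -> r0=0x6d
body[2] sub  r1, r1, #42 -> r1=0xa5
body[3] add  r3, r4, r2 -> r3=0x35
body[4] xor  r3, r1, r2 -> r3=0xc3
body[5] xor  r2, r3, r4 -> r2=0x0c
body[6] add  r1, r2, #11 -> r1=0x17
epilogue: pop r3=0x6d, sp=0xd6
epilogue: pop r0=0x68, sp=0xd7
r2 is caller-saved -> body value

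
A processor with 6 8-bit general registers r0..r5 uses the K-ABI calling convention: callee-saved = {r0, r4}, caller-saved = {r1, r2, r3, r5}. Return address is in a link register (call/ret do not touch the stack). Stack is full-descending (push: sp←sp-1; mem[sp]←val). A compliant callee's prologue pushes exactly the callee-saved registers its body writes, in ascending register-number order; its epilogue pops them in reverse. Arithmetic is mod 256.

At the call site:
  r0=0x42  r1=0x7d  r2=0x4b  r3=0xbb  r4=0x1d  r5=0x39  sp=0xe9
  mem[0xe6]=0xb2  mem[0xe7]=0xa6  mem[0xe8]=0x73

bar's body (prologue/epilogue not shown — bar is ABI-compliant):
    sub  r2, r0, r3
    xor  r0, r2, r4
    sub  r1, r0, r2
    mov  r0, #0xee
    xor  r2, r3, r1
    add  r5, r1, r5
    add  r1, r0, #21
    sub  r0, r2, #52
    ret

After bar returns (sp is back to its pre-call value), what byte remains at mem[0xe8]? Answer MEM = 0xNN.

MEM = 0x42

prologue: push r0 -> mem[0xe8]=0x42, sp=0xe8
body[0] sub  r2, r0, r3 -> r2=0x87
body[1] xor  r0, r2, r4 -> r0=0x9a
body[2] sub  r1, r0, r2 -> r1=0x13
body[3] mov  r0, #0xee -> r0=0xee
body[4] xor  r2, r3, r1 -> r2=0xa8
body[5] add  r5, r1, r5 -> r5=0x4c
body[6] add  r1, r0, #21 -> r1=0x03
body[7] sub  r0, r2, #52 -> r0=0x74
epilogue: pop r0=0x42, sp=0xe9
prologue pushed ['r0'] at ['0xe8']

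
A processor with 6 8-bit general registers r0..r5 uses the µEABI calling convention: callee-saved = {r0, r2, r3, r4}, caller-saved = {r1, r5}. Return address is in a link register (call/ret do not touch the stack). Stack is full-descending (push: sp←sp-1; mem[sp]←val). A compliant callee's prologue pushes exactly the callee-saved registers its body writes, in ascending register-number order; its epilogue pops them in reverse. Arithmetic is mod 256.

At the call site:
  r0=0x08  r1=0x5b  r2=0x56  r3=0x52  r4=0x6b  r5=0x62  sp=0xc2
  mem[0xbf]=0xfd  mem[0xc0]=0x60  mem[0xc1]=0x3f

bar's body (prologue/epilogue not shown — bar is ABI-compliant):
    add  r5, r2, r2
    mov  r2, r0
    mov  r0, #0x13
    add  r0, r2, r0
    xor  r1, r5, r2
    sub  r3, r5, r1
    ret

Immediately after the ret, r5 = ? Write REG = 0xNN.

REG = 0xac

prologue: push r0 -> mem[0xc1]=0x08, sp=0xc1
prologue: push r2 -> mem[0xc0]=0x56, sp=0xc0
prologue: push r3 -> mem[0xbf]=0x52, sp=0xbf
body[0] add  r5, r2, r2 -> r5=0xac
body[1] mov  r2, r0 -> r2=0x08
body[2] mov  r0, #0x13 -> r0=0x13
body[3] add  r0, r2, r0 -> r0=0x1b
body[4] xor  r1, r5, r2 -> r1=0xa4
body[5] sub  r3, r5, r1 -> r3=0x08
epilogue: pop r3=0x52, sp=0xc0
epilogue: pop r2=0x56, sp=0xc1
epilogue: pop r0=0x08, sp=0xc2
r5 is caller-saved -> body value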